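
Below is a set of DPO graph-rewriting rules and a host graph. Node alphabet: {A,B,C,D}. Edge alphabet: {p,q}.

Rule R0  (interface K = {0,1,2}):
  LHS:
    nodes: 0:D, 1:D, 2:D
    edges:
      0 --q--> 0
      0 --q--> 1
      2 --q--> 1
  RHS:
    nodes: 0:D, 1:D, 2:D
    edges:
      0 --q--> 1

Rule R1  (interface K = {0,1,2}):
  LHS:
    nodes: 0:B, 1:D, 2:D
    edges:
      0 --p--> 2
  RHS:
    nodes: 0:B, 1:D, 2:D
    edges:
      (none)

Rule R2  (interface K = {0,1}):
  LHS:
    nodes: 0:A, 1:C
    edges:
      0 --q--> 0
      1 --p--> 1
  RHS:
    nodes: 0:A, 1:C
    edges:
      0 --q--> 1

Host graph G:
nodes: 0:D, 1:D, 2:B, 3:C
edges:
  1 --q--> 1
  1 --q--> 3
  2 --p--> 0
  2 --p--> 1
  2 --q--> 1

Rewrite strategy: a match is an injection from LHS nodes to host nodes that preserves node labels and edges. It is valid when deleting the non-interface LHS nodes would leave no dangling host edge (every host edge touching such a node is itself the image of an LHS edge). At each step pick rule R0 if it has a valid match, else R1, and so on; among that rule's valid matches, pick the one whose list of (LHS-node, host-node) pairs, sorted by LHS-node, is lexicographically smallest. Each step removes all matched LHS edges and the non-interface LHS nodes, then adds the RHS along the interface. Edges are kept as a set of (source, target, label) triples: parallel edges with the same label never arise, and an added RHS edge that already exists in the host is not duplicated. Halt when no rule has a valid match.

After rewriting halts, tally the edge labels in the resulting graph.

initial: |V|=4 |E|=5  E = 1-q->1 1-q->3 2-p->0 2-p->1 2-q->1
step 1: apply R1 at {0↦2, 1↦0, 2↦1}  → |V|=4 |E|=4  E = 1-q->1 1-q->3 2-p->0 2-q->1
step 2: apply R1 at {0↦2, 1↦1, 2↦0}  → |V|=4 |E|=3  E = 1-q->1 1-q->3 2-q->1
final graph: no rule applies after step 2
NF edges: [(1, 1, 'q'), (1, 3, 'q'), (2, 1, 'q')]

Answer: q:3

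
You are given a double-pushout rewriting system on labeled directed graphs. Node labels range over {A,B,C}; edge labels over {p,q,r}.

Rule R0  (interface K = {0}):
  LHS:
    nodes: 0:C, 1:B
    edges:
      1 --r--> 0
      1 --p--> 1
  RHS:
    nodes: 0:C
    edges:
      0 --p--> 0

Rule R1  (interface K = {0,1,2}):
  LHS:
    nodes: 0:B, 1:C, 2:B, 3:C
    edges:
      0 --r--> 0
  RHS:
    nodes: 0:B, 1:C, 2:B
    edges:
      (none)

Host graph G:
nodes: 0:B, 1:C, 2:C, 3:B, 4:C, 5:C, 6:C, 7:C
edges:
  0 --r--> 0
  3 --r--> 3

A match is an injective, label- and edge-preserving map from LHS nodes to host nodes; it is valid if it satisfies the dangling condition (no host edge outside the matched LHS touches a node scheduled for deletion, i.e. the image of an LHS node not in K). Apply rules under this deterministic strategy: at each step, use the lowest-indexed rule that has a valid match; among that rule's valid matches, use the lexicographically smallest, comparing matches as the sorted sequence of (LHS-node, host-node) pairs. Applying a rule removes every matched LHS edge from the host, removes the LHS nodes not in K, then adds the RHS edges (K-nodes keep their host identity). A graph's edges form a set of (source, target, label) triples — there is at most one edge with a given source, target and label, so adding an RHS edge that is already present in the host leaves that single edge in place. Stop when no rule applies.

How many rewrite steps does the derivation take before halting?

[0] host  ⇒  8 nodes, 2 edges  {0-r->0 3-r->3}
[1] R1 @ {0↦0, 1↦1, 2↦3, 3↦2}  ⇒  7 nodes, 1 edges  {3-r->3}
[2] R1 @ {0↦3, 1↦1, 2↦0, 3↦4}  ⇒  6 nodes, 0 edges  {∅}
normal form: no rule applies after step 2

Answer: 2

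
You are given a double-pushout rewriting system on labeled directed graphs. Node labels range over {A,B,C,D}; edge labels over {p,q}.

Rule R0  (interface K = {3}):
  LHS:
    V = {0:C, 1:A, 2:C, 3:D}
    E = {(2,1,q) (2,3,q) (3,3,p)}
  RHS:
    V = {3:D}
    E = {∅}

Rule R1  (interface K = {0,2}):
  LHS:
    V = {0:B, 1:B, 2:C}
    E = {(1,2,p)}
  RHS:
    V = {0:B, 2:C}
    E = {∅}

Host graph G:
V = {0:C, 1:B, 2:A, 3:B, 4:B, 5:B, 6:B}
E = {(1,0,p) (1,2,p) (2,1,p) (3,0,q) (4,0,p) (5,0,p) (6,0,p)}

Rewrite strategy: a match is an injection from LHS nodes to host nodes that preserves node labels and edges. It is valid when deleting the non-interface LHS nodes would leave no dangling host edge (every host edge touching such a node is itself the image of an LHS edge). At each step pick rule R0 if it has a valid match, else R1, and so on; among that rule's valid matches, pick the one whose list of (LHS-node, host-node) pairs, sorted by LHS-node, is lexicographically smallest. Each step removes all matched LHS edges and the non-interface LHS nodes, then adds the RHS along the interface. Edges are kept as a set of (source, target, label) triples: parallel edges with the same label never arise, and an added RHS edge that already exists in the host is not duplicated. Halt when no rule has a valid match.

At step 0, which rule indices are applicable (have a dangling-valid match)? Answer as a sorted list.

R0: no valid match — LHS pattern not found
R1: 12 valid matches — {0↦1, 1↦4, 2↦0}, {0↦1, 1↦5, 2↦0}, {0↦1, 1↦6, 2↦0} (+9 more)

Answer: [R1]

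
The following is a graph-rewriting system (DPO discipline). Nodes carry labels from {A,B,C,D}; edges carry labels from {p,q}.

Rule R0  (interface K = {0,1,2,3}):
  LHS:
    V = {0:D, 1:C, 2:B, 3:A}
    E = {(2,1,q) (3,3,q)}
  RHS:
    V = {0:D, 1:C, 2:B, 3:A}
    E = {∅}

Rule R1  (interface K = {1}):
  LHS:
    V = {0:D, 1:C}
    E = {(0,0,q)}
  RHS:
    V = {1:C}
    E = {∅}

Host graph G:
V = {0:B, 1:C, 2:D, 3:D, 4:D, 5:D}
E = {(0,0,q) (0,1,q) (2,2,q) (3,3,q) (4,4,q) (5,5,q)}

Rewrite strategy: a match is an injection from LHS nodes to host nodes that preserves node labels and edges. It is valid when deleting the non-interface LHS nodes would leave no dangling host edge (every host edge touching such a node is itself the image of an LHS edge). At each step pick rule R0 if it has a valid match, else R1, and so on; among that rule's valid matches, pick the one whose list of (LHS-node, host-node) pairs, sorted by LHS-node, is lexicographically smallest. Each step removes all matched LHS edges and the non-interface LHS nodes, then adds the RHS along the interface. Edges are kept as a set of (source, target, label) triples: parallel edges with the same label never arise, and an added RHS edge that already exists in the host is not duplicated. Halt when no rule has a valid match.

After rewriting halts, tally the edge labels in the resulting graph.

initial: |V|=6 |E|=6  E = 0-q->0 0-q->1 2-q->2 3-q->3 4-q->4 5-q->5
step 1: apply R1 at {0↦2, 1↦1}  → |V|=5 |E|=5  E = 0-q->0 0-q->1 3-q->3 4-q->4 5-q->5
step 2: apply R1 at {0↦3, 1↦1}  → |V|=4 |E|=4  E = 0-q->0 0-q->1 4-q->4 5-q->5
step 3: apply R1 at {0↦4, 1↦1}  → |V|=3 |E|=3  E = 0-q->0 0-q->1 5-q->5
step 4: apply R1 at {0↦5, 1↦1}  → |V|=2 |E|=2  E = 0-q->0 0-q->1
normal form: no rule applies after step 4
NF edges: [(0, 0, 'q'), (0, 1, 'q')]

Answer: q:2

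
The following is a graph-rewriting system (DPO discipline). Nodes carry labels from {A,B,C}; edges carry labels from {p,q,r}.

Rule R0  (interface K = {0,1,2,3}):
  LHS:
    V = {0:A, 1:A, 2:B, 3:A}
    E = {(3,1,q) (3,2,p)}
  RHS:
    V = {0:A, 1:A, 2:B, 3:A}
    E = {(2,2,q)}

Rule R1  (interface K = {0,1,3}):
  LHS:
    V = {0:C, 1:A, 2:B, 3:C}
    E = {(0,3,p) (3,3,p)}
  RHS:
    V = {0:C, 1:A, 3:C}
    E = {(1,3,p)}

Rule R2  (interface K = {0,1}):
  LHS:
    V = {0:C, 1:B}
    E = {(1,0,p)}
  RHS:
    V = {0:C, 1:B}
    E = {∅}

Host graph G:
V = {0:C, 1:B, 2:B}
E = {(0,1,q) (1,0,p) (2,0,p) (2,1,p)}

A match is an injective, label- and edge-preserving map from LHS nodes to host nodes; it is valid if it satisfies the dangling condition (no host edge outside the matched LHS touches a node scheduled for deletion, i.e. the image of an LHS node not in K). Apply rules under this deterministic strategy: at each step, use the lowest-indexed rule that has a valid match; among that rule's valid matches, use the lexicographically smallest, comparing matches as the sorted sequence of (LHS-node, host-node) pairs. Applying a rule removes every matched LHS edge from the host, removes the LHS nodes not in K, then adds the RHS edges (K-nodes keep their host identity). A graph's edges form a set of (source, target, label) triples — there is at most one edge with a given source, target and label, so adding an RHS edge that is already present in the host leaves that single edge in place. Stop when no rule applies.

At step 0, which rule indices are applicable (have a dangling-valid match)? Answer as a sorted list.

R0: no valid match — LHS pattern not found
R1: no valid match — LHS pattern not found
R2: 2 valid matches — {0↦0, 1↦1}, {0↦0, 1↦2}

Answer: [R2]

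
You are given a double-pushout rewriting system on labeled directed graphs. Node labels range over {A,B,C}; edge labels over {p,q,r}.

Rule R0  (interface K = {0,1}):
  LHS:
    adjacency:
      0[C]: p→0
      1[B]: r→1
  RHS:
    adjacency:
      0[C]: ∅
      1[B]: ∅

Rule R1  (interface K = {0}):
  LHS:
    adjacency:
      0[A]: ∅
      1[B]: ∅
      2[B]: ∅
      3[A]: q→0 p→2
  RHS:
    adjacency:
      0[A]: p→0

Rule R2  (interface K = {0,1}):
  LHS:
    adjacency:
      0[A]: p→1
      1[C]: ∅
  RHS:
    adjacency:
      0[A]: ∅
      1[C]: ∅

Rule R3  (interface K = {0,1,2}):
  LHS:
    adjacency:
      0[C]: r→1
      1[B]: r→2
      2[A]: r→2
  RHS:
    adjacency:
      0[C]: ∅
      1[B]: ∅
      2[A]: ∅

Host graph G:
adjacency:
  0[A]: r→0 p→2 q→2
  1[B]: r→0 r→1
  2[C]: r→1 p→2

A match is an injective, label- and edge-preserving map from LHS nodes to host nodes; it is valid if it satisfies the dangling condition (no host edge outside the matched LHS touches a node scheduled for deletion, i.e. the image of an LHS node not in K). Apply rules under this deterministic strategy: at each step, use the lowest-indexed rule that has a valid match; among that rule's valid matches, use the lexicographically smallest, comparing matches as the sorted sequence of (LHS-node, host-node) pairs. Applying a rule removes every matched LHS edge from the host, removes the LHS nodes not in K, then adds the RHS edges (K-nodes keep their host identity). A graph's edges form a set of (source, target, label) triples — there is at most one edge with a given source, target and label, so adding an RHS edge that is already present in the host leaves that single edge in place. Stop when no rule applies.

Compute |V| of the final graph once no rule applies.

Answer: 3

Rewrite trace:
initial: |V|=3 |E|=7  E = 0-r->0 0-p->2 0-q->2 1-r->0 1-r->1 2-r->1 2-p->2
step 1: apply R0 at {0↦2, 1↦1}  → |V|=3 |E|=5  E = 0-r->0 0-p->2 0-q->2 1-r->0 2-r->1
step 2: apply R2 at {0↦0, 1↦2}  → |V|=3 |E|=4  E = 0-r->0 0-q->2 1-r->0 2-r->1
step 3: apply R3 at {0↦2, 1↦1, 2↦0}  → |V|=3 |E|=1  E = 0-q->2
halt: no rule applies after step 3
NF nodes: {0:A, 1:B, 2:C}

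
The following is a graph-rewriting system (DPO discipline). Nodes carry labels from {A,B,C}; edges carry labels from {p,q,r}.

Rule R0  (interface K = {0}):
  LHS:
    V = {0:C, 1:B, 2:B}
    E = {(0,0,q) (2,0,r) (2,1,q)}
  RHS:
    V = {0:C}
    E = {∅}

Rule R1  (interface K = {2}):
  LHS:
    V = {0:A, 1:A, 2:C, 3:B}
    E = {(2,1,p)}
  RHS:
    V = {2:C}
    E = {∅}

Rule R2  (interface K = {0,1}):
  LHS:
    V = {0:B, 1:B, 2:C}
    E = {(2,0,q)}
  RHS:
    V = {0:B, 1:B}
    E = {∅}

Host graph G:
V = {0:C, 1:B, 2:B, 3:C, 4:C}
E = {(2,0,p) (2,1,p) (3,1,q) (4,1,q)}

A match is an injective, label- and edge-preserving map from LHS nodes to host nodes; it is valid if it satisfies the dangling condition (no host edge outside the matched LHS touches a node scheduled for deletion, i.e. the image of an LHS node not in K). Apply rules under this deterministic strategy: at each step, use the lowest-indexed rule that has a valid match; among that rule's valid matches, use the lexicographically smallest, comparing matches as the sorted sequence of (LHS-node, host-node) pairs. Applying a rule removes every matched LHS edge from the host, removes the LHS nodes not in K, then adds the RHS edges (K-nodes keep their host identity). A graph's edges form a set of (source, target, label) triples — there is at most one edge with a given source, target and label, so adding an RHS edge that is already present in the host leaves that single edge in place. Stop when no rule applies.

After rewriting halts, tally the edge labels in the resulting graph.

Answer: p:2

Derivation:
start.  V:5 E:4  edges: 2-p->0 2-p->1 3-q->1 4-q->1
1. fire R2 via {0↦1, 1↦2, 2↦3}  →  V:4 E:3  edges: 2-p->0 2-p->1 4-q->1
2. fire R2 via {0↦1, 1↦2, 2↦4}  →  V:3 E:2  edges: 2-p->0 2-p->1
final graph: no rule applies after step 2
NF edges: [(2, 0, 'p'), (2, 1, 'p')]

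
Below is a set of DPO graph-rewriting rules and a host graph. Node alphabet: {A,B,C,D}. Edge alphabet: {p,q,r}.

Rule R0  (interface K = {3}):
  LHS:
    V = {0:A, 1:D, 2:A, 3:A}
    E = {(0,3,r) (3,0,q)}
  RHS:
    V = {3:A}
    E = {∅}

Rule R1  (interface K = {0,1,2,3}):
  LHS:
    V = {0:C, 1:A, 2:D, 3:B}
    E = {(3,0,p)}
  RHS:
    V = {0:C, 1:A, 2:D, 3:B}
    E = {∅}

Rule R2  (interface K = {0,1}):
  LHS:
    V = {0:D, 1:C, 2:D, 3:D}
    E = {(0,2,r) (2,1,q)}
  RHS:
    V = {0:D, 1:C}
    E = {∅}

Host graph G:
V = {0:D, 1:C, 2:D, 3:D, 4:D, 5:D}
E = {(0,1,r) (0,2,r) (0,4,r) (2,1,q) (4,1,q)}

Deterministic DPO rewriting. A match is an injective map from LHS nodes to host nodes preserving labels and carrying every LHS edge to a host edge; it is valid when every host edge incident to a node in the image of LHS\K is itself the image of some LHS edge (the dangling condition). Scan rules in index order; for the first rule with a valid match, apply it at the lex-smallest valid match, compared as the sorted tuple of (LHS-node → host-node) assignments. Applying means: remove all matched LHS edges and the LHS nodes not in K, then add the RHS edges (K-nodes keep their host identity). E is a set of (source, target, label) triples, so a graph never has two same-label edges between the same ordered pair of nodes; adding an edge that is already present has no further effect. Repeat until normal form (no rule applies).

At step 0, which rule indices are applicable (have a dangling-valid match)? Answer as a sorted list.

Answer: [R2]

Rewrite trace:
R0: no valid match — LHS pattern not found
R1: no valid match — LHS pattern not found
R2: 4 valid matches — {0↦0, 1↦1, 2↦2, 3↦3}, {0↦0, 1↦1, 2↦2, 3↦5}, {0↦0, 1↦1, 2↦4, 3↦3} (+1 more)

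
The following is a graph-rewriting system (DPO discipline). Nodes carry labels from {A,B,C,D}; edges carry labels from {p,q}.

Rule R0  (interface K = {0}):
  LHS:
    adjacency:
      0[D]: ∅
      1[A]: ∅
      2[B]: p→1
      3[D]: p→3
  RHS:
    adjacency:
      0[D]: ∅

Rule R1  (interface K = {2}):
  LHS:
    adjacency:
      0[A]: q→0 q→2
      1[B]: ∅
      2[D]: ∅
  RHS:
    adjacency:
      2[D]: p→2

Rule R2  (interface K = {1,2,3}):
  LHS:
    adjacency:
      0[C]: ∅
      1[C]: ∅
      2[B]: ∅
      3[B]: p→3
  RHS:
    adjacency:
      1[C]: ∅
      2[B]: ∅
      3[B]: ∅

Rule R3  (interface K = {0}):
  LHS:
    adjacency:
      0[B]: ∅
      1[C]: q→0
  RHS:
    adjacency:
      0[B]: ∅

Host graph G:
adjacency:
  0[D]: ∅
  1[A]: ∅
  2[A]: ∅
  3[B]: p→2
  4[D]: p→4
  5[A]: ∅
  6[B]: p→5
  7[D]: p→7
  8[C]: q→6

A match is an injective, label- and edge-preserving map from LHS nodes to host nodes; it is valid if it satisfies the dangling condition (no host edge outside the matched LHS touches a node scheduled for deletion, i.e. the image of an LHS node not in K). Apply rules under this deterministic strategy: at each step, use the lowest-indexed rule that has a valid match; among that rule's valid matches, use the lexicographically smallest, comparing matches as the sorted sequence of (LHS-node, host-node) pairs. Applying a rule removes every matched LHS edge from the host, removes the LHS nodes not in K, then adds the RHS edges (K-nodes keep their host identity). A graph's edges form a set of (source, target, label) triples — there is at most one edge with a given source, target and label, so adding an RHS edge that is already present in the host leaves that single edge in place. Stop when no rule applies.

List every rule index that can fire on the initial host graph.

Answer: [R0,R3]

Rewrite trace:
R0: 4 valid matches — {0↦0, 1↦2, 2↦3, 3↦4}, {0↦0, 1↦2, 2↦3, 3↦7}, {0↦4, 1↦2, 2↦3, 3↦7} (+1 more)
R1: no valid match — LHS pattern not found
R2: no valid match — LHS pattern not found
R3: 1 valid match — {0↦6, 1↦8}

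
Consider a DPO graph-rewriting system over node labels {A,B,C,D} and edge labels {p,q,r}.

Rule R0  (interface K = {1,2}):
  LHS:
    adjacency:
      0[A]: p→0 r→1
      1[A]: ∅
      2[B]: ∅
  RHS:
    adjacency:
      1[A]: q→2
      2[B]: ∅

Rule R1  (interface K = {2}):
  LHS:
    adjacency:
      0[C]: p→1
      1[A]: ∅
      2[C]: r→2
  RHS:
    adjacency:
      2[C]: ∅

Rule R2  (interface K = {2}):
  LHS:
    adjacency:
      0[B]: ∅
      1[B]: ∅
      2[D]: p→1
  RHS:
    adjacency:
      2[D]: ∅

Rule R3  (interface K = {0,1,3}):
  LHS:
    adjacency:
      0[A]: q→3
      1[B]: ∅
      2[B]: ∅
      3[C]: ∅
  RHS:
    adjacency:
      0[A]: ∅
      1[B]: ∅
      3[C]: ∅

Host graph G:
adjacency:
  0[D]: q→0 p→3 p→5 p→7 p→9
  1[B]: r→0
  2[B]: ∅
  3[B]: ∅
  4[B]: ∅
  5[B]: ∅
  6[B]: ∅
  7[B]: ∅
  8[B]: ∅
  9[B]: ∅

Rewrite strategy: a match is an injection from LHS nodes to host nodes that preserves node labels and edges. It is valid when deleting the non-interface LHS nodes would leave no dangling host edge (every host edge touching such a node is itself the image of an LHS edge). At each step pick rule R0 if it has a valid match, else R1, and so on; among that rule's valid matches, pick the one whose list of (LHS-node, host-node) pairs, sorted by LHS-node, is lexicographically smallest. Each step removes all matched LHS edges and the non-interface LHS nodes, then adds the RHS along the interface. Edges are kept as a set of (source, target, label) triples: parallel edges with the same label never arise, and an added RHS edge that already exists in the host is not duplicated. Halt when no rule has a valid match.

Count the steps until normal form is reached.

Answer: 4

Rewrite trace:
start.  V:10 E:6  edges: 0-q->0 0-p->3 0-p->5 0-p->7 0-p->9 1-r->0
1. fire R2 via {0↦2, 1↦3, 2↦0}  →  V:8 E:5  edges: 0-q->0 0-p->5 0-p->7 0-p->9 1-r->0
2. fire R2 via {0↦4, 1↦5, 2↦0}  →  V:6 E:4  edges: 0-q->0 0-p->7 0-p->9 1-r->0
3. fire R2 via {0↦6, 1↦7, 2↦0}  →  V:4 E:3  edges: 0-q->0 0-p->9 1-r->0
4. fire R2 via {0↦8, 1↦9, 2↦0}  →  V:2 E:2  edges: 0-q->0 1-r->0
normal form: no rule applies after step 4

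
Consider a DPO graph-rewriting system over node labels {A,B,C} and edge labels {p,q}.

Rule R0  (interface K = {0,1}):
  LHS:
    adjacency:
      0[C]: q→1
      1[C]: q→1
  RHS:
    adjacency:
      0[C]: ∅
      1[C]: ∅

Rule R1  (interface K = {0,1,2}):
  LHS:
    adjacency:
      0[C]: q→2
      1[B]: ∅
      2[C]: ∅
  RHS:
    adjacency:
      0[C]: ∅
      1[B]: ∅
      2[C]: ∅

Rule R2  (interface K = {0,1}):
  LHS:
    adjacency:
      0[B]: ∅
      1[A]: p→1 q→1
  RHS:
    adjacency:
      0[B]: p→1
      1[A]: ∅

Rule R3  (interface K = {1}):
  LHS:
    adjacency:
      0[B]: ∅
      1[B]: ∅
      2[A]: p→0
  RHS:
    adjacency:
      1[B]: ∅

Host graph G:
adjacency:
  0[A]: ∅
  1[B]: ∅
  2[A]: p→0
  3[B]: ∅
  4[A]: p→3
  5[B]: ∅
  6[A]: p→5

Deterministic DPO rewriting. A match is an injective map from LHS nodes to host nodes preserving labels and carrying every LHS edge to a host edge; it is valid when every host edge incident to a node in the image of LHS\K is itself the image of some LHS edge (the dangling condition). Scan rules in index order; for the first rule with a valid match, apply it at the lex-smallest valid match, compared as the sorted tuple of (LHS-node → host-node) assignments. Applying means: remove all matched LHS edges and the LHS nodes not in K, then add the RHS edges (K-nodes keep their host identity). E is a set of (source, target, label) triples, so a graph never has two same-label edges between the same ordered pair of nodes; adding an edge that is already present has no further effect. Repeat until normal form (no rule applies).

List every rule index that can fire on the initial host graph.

Answer: [R3]

Derivation:
R0: no valid match — LHS pattern not found
R1: no valid match — LHS pattern not found
R2: no valid match — LHS pattern not found
R3: 4 valid matches — {0↦3, 1↦1, 2↦4}, {0↦3, 1↦5, 2↦4}, {0↦5, 1↦1, 2↦6} (+1 more)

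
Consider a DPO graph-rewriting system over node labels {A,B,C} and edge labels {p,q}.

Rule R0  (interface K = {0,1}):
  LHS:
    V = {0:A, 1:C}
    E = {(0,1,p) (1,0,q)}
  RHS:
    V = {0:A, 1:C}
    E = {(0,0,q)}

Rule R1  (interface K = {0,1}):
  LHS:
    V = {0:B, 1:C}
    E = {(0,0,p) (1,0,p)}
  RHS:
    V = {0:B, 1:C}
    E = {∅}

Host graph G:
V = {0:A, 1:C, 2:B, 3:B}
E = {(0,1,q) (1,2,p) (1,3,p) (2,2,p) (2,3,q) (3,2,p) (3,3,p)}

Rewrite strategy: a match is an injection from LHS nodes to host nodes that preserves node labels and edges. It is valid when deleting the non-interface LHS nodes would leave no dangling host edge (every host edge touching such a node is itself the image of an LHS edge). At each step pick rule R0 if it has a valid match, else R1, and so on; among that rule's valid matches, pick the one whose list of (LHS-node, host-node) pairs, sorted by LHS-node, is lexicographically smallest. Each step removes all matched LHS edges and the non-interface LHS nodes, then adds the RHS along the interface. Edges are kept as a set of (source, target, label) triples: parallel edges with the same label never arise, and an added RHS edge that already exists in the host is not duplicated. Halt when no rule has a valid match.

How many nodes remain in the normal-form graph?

Answer: 4

Rewrite trace:
[0] host  ⇒  4 nodes, 7 edges  {0-q->1 1-p->2 1-p->3 2-p->2 2-q->3 3-p->2 3-p->3}
[1] R1 @ {0↦2, 1↦1}  ⇒  4 nodes, 5 edges  {0-q->1 1-p->3 2-q->3 3-p->2 3-p->3}
[2] R1 @ {0↦3, 1↦1}  ⇒  4 nodes, 3 edges  {0-q->1 2-q->3 3-p->2}
normal form: no rule applies after step 2
NF nodes: {0:A, 1:C, 2:B, 3:B}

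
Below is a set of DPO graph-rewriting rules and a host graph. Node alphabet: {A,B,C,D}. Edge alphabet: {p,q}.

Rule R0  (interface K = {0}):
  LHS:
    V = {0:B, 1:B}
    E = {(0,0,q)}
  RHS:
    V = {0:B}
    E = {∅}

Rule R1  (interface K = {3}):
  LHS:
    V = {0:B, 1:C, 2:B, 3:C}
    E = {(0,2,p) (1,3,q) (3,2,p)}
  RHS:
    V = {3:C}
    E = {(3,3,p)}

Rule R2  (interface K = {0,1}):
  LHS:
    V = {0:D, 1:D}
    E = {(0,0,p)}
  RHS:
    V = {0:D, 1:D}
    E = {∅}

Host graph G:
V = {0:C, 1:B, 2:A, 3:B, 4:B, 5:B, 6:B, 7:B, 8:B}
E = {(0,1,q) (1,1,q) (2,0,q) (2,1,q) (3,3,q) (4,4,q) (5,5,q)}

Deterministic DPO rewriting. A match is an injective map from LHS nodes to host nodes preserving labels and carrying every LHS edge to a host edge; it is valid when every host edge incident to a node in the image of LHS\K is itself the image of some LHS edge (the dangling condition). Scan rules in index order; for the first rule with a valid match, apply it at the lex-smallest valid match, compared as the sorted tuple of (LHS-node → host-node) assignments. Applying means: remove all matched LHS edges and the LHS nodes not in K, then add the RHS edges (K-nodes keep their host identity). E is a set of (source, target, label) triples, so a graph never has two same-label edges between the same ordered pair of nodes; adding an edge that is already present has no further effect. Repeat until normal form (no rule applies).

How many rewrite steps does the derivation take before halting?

start.  V:9 E:7  edges: 0-q->1 1-q->1 2-q->0 2-q->1 3-q->3 4-q->4 5-q->5
1. fire R0 via {0↦1, 1↦6}  →  V:8 E:6  edges: 0-q->1 2-q->0 2-q->1 3-q->3 4-q->4 5-q->5
2. fire R0 via {0↦3, 1↦7}  →  V:7 E:5  edges: 0-q->1 2-q->0 2-q->1 4-q->4 5-q->5
3. fire R0 via {0↦4, 1↦3}  →  V:6 E:4  edges: 0-q->1 2-q->0 2-q->1 5-q->5
4. fire R0 via {0↦5, 1↦4}  →  V:5 E:3  edges: 0-q->1 2-q->0 2-q->1
normal form: no rule applies after step 4

Answer: 4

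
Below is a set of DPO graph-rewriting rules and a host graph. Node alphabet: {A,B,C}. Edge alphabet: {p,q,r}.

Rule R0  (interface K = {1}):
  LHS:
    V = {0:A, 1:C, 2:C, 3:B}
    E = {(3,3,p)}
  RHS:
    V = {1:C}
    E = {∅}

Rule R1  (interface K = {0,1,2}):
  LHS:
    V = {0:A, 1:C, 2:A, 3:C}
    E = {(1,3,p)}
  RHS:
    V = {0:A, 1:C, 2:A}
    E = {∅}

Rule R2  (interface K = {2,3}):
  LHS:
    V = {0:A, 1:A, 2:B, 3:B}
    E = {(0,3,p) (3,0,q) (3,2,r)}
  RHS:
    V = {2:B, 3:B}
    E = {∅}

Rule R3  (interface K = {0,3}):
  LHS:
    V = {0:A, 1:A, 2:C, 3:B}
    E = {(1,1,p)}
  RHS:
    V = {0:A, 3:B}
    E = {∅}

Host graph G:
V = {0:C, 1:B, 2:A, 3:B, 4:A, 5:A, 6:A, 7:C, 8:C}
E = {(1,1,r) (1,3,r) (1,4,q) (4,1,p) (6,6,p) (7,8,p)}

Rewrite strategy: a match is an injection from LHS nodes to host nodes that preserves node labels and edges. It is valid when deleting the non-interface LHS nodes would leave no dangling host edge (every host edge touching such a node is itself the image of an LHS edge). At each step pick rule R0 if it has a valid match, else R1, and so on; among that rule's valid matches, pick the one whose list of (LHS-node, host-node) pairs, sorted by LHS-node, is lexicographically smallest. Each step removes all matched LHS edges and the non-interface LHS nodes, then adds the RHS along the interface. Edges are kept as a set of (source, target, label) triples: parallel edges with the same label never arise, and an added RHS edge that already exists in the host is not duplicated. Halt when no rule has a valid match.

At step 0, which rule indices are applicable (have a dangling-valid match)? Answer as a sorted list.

R0: no valid match — LHS pattern not found
R1: 12 valid matches — {0↦2, 1↦7, 2↦4, 3↦8}, {0↦2, 1↦7, 2↦5, 3↦8}, {0↦2, 1↦7, 2↦6, 3↦8} (+9 more)
R2: 2 valid matches — {0↦4, 1↦2, 2↦3, 3↦1}, {0↦4, 1↦5, 2↦3, 3↦1}
R3: 6 valid matches — {0↦2, 1↦6, 2↦0, 3↦1}, {0↦2, 1↦6, 2↦0, 3↦3}, {0↦4, 1↦6, 2↦0, 3↦1} (+3 more)

Answer: [R1,R2,R3]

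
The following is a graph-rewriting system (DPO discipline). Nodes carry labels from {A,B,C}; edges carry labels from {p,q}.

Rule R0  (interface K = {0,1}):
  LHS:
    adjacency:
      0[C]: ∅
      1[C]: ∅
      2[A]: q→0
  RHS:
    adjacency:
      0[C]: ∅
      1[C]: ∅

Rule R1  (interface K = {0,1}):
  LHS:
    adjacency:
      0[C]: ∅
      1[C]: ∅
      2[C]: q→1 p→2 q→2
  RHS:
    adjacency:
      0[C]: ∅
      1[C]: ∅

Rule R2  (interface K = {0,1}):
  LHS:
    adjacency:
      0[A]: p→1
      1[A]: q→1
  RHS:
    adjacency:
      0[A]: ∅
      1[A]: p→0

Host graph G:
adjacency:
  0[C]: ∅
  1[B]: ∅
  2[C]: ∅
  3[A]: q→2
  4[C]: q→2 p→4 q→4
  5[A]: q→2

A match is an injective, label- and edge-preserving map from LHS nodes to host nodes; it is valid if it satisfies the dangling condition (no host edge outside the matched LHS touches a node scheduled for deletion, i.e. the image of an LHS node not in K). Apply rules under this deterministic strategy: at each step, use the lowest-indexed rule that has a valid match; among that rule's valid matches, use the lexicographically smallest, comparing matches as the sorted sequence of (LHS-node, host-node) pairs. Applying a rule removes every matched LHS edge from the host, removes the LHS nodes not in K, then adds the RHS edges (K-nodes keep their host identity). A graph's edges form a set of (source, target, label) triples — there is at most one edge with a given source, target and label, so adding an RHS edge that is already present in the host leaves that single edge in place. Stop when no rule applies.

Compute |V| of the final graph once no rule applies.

[0] host  ⇒  6 nodes, 5 edges  {3-q->2 4-q->2 4-p->4 4-q->4 5-q->2}
[1] R0 @ {0↦2, 1↦0, 2↦3}  ⇒  5 nodes, 4 edges  {4-q->2 4-p->4 4-q->4 5-q->2}
[2] R0 @ {0↦2, 1↦0, 2↦5}  ⇒  4 nodes, 3 edges  {4-q->2 4-p->4 4-q->4}
[3] R1 @ {0↦0, 1↦2, 2↦4}  ⇒  3 nodes, 0 edges  {∅}
final graph: no rule applies after step 3
NF nodes: {0:C, 1:B, 2:C}

Answer: 3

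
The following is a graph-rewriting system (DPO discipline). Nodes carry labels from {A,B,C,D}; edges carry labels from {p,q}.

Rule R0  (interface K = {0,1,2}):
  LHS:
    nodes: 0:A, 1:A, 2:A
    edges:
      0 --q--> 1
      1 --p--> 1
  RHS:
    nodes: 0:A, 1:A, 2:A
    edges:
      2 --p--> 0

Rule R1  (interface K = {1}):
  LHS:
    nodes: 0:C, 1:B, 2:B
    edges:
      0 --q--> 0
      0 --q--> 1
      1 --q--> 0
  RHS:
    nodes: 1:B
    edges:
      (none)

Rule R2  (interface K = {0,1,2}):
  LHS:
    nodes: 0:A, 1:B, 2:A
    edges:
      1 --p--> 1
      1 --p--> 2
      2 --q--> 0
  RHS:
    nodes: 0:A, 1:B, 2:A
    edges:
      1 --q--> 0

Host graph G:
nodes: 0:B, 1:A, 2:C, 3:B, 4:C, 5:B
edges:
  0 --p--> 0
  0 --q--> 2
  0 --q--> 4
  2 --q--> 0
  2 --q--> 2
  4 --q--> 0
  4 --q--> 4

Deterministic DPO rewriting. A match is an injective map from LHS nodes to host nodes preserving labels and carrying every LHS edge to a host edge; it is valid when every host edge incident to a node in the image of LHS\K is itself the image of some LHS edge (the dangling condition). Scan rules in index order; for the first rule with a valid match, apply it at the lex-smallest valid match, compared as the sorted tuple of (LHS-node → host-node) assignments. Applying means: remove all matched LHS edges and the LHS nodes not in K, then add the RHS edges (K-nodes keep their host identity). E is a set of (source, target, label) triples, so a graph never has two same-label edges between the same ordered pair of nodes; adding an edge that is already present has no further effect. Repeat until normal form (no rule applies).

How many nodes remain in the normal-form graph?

Answer: 2

Steps:
start.  V:6 E:7  edges: 0-p->0 0-q->2 0-q->4 2-q->0 2-q->2 4-q->0 4-q->4
1. fire R1 via {0↦2, 1↦0, 2↦3}  →  V:4 E:4  edges: 0-p->0 0-q->4 4-q->0 4-q->4
2. fire R1 via {0↦4, 1↦0, 2↦5}  →  V:2 E:1  edges: 0-p->0
halt: no rule applies after step 2
NF nodes: {0:B, 1:A}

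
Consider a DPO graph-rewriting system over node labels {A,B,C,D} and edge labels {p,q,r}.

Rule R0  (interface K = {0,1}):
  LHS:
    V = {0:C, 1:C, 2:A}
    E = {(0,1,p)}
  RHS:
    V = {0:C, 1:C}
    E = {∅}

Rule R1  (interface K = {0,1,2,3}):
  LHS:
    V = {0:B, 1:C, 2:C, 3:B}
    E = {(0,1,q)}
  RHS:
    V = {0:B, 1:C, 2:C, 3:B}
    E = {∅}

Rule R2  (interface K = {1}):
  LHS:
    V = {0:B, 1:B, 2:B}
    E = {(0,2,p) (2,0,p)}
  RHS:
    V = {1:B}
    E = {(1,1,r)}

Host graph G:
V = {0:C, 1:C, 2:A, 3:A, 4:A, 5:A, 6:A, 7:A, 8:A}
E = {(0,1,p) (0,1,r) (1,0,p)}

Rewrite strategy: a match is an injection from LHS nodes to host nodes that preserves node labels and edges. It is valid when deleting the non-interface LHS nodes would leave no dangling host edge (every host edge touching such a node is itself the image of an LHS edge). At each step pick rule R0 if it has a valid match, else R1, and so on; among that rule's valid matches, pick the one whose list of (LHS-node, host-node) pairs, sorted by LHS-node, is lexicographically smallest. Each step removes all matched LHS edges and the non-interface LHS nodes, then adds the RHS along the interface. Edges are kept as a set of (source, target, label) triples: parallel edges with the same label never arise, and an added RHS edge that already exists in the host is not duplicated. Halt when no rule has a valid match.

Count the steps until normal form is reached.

[0] host  ⇒  9 nodes, 3 edges  {0-p->1 0-r->1 1-p->0}
[1] R0 @ {0↦0, 1↦1, 2↦2}  ⇒  8 nodes, 2 edges  {0-r->1 1-p->0}
[2] R0 @ {0↦1, 1↦0, 2↦3}  ⇒  7 nodes, 1 edges  {0-r->1}
normal form: no rule applies after step 2

Answer: 2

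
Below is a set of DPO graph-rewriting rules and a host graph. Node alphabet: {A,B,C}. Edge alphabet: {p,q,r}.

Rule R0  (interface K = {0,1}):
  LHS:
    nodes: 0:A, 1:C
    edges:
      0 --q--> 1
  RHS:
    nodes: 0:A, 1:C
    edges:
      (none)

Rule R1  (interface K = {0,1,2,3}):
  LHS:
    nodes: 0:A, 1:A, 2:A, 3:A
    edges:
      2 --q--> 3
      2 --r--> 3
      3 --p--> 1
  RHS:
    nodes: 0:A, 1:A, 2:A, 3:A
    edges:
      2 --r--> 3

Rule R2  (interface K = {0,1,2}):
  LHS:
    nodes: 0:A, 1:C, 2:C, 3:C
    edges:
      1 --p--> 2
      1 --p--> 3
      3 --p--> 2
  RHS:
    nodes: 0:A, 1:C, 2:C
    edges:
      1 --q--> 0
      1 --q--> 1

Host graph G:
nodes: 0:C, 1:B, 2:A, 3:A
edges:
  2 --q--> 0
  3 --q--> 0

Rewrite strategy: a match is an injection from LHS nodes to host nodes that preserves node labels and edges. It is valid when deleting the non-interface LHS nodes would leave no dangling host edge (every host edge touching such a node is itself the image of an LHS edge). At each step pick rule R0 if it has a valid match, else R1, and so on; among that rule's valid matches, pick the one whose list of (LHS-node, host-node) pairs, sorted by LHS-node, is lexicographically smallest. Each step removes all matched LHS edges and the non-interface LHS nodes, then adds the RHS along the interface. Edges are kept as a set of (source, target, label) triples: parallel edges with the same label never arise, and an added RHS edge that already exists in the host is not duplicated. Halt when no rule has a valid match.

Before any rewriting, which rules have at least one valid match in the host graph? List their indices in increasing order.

R0: 2 valid matches — {0↦2, 1↦0}, {0↦3, 1↦0}
R1: no valid match — LHS pattern not found
R2: no valid match — LHS pattern not found

Answer: [R0]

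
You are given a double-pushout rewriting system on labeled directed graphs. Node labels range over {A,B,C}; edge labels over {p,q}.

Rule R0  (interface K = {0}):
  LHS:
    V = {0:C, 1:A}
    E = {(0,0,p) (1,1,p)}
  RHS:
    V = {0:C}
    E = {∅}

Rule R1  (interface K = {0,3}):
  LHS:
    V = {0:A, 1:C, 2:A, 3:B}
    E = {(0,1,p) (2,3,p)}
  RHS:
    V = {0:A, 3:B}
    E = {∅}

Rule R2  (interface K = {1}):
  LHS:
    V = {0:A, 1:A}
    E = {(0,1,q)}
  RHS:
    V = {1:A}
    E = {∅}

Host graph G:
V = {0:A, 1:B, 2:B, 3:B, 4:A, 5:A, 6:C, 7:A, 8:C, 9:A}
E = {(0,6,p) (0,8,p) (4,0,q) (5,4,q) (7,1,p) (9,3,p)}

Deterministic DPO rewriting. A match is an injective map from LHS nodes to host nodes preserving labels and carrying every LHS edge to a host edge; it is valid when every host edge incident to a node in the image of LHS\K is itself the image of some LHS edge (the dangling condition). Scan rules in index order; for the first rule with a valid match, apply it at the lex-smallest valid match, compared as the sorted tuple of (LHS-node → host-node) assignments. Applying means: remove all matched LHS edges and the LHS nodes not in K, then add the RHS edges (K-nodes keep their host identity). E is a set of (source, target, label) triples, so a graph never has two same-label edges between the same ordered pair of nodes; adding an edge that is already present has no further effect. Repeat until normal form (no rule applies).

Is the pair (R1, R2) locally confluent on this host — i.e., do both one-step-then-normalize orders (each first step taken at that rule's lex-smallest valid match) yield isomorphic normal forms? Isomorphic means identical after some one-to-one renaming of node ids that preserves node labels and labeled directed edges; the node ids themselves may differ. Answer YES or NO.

Answer: YES

Rewrite trace:
branch R1-first: apply at {0↦0, 1↦6, 2↦7, 3↦1} → |E|=4, then 3 more step(s) → NF |V|=4 |E|=0 V={0:A, 1:B, 2:B, 3:B} E=∅
branch R2-first: apply at {0↦5, 1↦4} → |E|=5, then 3 more step(s) → NF |V|=4 |E|=0 V={0:A, 1:B, 2:B, 3:B} E=∅
graphs isomorphic (equal up to label-preserving node renaming)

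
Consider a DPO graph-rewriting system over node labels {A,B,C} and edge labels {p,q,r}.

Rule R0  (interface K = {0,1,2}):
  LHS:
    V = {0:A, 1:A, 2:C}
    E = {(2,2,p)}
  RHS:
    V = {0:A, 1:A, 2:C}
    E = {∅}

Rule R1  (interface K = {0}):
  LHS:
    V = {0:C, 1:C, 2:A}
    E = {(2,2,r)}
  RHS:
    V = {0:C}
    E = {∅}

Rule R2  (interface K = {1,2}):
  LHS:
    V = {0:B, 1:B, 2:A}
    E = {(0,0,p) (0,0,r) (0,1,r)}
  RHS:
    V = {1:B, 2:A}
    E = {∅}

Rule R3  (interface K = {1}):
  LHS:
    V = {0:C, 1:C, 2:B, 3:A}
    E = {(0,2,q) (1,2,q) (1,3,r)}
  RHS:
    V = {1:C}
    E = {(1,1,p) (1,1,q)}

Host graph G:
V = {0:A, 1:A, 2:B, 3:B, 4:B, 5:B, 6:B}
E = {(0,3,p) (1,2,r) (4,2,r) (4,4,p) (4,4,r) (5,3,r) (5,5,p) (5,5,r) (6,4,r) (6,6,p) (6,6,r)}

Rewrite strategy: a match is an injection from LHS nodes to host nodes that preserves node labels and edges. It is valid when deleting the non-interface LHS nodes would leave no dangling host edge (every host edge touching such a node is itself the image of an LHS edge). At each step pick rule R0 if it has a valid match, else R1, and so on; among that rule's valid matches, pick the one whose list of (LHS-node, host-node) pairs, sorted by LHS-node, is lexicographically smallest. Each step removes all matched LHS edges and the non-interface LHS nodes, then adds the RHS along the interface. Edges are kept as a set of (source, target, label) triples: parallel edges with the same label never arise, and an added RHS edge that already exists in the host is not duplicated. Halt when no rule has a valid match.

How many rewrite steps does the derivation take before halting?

initial: |V|=7 |E|=11  E = 0-p->3 1-r->2 4-r->2 4-p->4 4-r->4 5-r->3 5-p->5 5-r->5 6-r->4 6-p->6 6-r->6
step 1: apply R2 at {0↦5, 1↦3, 2↦0}  → |V|=6 |E|=8  E = 0-p->3 1-r->2 4-r->2 4-p->4 4-r->4 6-r->4 6-p->6 6-r->6
step 2: apply R2 at {0↦6, 1↦4, 2↦0}  → |V|=5 |E|=5  E = 0-p->3 1-r->2 4-r->2 4-p->4 4-r->4
step 3: apply R2 at {0↦4, 1↦2, 2↦0}  → |V|=4 |E|=2  E = 0-p->3 1-r->2
final graph: no rule applies after step 3

Answer: 3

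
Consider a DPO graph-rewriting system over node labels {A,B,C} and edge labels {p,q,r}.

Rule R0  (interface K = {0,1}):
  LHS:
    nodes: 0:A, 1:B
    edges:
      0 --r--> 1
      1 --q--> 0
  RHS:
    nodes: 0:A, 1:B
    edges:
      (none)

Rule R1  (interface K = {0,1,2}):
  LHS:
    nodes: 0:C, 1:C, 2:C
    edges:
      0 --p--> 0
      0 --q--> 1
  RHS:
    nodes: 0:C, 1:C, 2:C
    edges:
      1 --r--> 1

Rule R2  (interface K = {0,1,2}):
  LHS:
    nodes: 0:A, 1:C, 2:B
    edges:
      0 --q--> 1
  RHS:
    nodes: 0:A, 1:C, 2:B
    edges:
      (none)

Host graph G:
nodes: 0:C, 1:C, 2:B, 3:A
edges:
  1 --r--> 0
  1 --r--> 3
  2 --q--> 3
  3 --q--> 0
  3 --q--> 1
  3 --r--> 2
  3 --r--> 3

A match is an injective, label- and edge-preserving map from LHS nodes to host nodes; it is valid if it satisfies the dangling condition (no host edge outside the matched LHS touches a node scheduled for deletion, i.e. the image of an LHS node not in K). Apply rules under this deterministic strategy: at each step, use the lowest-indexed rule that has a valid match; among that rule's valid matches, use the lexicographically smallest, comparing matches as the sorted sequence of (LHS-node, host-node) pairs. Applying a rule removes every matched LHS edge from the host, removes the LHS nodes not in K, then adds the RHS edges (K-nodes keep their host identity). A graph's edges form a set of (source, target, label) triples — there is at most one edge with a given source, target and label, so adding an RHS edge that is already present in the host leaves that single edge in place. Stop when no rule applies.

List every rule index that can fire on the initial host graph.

Answer: [R0,R2]

Steps:
R0: 1 valid match — {0↦3, 1↦2}
R1: no valid match — LHS pattern not found
R2: 2 valid matches — {0↦3, 1↦0, 2↦2}, {0↦3, 1↦1, 2↦2}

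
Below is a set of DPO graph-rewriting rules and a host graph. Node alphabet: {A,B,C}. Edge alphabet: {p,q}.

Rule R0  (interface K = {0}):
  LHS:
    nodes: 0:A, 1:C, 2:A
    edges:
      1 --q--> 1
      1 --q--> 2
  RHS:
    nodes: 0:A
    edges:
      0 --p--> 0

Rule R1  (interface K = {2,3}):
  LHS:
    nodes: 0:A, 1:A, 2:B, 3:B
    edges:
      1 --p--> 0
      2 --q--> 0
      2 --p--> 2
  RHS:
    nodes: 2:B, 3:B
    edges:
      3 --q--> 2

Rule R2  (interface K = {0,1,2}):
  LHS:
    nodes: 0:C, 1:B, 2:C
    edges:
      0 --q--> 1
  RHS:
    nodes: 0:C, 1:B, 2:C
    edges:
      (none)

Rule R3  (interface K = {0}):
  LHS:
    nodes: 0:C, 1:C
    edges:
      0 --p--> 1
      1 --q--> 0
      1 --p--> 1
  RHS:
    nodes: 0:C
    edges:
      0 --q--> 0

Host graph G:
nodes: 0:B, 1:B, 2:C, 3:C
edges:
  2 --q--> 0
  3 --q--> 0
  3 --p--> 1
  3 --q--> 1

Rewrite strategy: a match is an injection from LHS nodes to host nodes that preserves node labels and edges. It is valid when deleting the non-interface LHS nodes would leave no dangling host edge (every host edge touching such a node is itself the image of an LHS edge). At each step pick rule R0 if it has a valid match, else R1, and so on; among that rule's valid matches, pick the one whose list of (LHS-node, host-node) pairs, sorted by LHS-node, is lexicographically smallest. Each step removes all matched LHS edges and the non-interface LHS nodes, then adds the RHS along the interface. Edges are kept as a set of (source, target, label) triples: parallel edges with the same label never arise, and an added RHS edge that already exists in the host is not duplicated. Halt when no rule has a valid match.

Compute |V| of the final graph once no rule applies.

start.  V:4 E:4  edges: 2-q->0 3-q->0 3-p->1 3-q->1
1. fire R2 via {0↦2, 1↦0, 2↦3}  →  V:4 E:3  edges: 3-q->0 3-p->1 3-q->1
2. fire R2 via {0↦3, 1↦0, 2↦2}  →  V:4 E:2  edges: 3-p->1 3-q->1
3. fire R2 via {0↦3, 1↦1, 2↦2}  →  V:4 E:1  edges: 3-p->1
normal form: no rule applies after step 3
NF nodes: {0:B, 1:B, 2:C, 3:C}

Answer: 4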